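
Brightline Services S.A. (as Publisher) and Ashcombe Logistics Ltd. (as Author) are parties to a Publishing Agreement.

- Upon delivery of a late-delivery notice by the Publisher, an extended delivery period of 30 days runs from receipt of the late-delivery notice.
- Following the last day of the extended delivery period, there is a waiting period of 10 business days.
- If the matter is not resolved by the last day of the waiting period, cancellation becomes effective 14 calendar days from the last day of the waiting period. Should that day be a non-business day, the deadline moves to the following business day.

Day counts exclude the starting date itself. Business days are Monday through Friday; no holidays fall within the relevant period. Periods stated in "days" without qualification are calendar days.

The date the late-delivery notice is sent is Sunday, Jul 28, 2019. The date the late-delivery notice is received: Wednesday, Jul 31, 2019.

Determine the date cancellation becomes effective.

The last day of the extended delivery period: Jul 31, 2019 + 30 days = Aug 30, 2019.
From Friday, Aug 30, 2019, 10 business days (Sep 2, Sep 3, Sep 4, Sep 5, Sep 6, Sep 9, Sep 10, Sep 11, Sep 12, Sep 13, skipping weekends) brings us to Friday, Sep 13, 2019, which is the last day of the waiting period.
The date cancellation becomes effective: 14 calendar days after Sep 13, 2019 is Sep 27, 2019. Sep 27, 2019 is a Friday, so no roll-forward applies.

Sep 27, 2019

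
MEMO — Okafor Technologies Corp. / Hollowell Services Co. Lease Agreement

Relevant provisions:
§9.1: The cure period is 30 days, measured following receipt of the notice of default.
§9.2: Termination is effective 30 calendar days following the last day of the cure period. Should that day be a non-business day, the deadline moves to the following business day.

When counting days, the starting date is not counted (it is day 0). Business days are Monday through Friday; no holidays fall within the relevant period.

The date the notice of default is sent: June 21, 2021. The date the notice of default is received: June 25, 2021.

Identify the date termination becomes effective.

August 24, 2021

Adding 30 calendar days to June 25, 2021 gives July 25, 2021, which is the last day of the cure period.
The date termination becomes effective: July 25, 2021 + 30 days = August 24, 2021. August 24, 2021 is a Tuesday, so no roll-forward applies.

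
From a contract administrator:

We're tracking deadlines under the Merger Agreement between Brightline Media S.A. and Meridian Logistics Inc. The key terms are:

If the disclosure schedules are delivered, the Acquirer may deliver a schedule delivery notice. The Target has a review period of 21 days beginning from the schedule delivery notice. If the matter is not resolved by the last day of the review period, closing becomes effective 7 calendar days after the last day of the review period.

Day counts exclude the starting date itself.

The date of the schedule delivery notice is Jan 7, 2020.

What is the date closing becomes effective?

The last day of the review period: 21 calendar days after Jan 7, 2020 is Jan 28, 2020.
The date closing becomes effective: Jan 28, 2020 + 7 days = Feb 4, 2020.

Feb 4, 2020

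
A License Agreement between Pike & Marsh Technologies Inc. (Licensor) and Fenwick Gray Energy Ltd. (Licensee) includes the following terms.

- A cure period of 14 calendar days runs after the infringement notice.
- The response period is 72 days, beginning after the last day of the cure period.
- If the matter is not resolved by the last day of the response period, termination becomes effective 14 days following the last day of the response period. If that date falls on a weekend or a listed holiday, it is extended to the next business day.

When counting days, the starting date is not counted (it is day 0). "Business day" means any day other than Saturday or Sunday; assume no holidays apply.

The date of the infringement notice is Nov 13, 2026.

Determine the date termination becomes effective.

Feb 22, 2027

Adding 14 calendar days to Nov 13, 2026 gives Nov 27, 2026, which is the last day of the cure period.
Adding 72 calendar days to Nov 27, 2026 gives Feb 7, 2027, which is the last day of the response period.
Adding 14 calendar days to Feb 7, 2027 gives Feb 21, 2027, which is the date termination becomes effective. That falls on a Sunday, so it rolls to the next business day, Monday, Feb 22, 2027.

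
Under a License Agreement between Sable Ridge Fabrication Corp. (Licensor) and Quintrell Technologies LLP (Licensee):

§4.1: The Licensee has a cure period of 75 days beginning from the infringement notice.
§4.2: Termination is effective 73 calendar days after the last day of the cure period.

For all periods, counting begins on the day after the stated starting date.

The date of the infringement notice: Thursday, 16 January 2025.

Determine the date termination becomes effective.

The last day of the cure period: 16 January 2025 + 75 days = 1 April 2025.
The date termination becomes effective: 73 calendar days after 1 April 2025 is 13 June 2025.

13 June 2025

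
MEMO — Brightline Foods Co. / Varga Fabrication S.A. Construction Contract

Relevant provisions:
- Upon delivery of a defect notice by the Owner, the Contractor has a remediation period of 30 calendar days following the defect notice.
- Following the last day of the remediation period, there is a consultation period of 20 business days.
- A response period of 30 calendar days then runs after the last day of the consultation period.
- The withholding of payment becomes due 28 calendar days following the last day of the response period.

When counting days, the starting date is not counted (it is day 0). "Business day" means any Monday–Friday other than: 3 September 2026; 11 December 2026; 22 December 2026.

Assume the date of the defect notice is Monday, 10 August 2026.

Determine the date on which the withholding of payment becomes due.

4 December 2026

The last day of the remediation period: 30 calendar days after 10 August 2026 is 9 September 2026.
From Wednesday, 9 September 2026, 20 business days (Sep 10, Sep 11, Sep 14, Sep 15, …, Oct 5, Oct 6, Oct 7, skipping weekends) brings us to Wednesday, 7 October 2026, which is the last day of the consultation period.
The last day of the response period: 30 calendar days after 7 October 2026 is 6 November 2026.
The date on which the withholding of payment becomes due: 28 calendar days after 6 November 2026 is 4 December 2026.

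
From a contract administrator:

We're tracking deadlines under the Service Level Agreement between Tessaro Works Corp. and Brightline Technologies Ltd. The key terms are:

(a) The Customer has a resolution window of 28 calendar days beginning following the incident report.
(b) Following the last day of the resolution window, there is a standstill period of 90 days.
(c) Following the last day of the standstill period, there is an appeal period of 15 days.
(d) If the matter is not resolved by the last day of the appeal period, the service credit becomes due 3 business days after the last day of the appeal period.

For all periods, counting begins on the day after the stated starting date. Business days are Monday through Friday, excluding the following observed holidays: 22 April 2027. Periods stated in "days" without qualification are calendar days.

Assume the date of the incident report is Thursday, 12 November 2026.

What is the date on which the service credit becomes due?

The last day of the resolution window: 12 November 2026 + 28 days = 10 December 2026.
The last day of the standstill period: 10 December 2026 + 90 days = 10 March 2027.
The last day of the appeal period: 10 March 2027 + 15 days = 25 March 2027.
From Thursday, 25 March 2027, 3 business days (Mar 26, Mar 29, Mar 30, skipping weekends) brings us to Tuesday, 30 March 2027, which is the date on which the service credit becomes due.

30 March 2027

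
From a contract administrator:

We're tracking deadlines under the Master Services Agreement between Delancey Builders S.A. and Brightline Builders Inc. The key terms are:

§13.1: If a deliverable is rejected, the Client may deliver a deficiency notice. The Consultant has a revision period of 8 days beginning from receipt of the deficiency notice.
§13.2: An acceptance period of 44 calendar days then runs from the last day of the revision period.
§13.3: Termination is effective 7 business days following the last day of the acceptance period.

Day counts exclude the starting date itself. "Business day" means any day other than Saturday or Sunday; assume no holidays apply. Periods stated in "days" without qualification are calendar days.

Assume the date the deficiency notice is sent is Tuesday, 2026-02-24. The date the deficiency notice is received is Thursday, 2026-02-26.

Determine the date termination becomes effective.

2026-04-28

The last day of the revision period: 2026-02-26 + 8 days = 2026-03-06.
The last day of the acceptance period: 44 calendar days after 2026-03-06 is 2026-04-19.
From Sunday, 2026-04-19, 7 business days (Apr 20, Apr 21, Apr 22, Apr 23, Apr 24, Apr 27, Apr 28, skipping weekends) brings us to Tuesday, 2026-04-28, which is the date termination becomes effective.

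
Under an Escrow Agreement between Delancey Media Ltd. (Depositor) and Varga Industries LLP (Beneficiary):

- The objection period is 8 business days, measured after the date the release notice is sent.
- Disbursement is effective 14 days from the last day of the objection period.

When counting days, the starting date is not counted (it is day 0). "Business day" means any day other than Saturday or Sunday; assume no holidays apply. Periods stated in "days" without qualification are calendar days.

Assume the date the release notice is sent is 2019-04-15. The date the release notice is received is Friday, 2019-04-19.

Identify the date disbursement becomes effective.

The last day of the objection period: 8 business days after Monday, 2019-04-15, skipping weekends — Apr 16, Apr 17, Apr 18, Apr 19, Apr 22, Apr 23, Apr 24, Apr 25 — lands on Thursday, 2019-04-25.
Adding 14 calendar days to 2019-04-25 gives 2019-05-09, which is the date disbursement becomes effective.

2019-05-09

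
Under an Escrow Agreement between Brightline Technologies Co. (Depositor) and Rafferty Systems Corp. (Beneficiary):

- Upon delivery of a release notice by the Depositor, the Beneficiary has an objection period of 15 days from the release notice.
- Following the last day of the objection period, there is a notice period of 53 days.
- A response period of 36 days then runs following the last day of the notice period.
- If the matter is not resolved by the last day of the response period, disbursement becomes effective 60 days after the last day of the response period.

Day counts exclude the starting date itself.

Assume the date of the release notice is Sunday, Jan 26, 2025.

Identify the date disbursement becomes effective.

Jul 9, 2025

The last day of the objection period: Jan 26, 2025 + 15 days = Feb 10, 2025.
The last day of the notice period: Feb 10, 2025 + 53 days = Apr 4, 2025.
The last day of the response period: Apr 4, 2025 + 36 days = May 10, 2025.
The date disbursement becomes effective: 60 calendar days after May 10, 2025 is Jul 9, 2025.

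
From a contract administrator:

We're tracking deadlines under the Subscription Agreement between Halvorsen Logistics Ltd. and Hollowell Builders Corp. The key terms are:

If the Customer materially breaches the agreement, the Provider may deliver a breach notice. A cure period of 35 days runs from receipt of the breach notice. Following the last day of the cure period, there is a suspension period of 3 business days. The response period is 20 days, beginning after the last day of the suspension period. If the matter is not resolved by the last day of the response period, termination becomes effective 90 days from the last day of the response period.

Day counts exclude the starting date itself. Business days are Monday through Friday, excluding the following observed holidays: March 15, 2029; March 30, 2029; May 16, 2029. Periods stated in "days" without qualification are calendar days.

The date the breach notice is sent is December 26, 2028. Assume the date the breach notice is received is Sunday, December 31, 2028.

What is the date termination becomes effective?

The last day of the cure period: December 31, 2028 + 35 days = February 4, 2029.
From Sunday, February 4, 2029, 3 business days (Feb 5, Feb 6, Feb 7, skipping weekends) brings us to Wednesday, February 7, 2029, which is the last day of the suspension period.
The last day of the response period: February 7, 2029 + 20 days = February 27, 2029.
Adding 90 calendar days to February 27, 2029 gives May 28, 2029, which is the date termination becomes effective.

May 28, 2029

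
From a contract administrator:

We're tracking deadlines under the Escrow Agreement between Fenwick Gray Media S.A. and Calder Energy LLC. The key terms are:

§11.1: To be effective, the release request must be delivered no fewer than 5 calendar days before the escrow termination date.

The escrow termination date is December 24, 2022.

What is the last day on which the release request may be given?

December 19, 2022

December 24, 2022 minus 5 days is December 19, 2022.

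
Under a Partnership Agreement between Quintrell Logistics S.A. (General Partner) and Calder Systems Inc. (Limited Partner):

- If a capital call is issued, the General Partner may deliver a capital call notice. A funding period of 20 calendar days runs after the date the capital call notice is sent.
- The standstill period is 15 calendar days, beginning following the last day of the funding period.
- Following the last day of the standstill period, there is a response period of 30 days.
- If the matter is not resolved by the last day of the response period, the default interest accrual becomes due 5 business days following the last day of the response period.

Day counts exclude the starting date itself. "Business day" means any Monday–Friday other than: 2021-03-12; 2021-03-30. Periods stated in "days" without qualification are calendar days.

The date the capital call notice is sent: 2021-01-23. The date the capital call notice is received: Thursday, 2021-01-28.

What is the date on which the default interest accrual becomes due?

Adding 20 calendar days to 2021-01-23 gives 2021-02-12, which is the last day of the funding period.
The last day of the standstill period: 2021-02-12 + 15 days = 2021-02-27.
The last day of the response period: 2021-02-27 + 30 days = 2021-03-29.
From Monday, 2021-03-29, 5 business days (Mar 31, Apr 1, Apr 2, Apr 5, Apr 6, skipping weekends and the listed holiday on Mar 30) brings us to Tuesday, 2021-04-06, which is the date on which the default interest accrual becomes due.

2021-04-06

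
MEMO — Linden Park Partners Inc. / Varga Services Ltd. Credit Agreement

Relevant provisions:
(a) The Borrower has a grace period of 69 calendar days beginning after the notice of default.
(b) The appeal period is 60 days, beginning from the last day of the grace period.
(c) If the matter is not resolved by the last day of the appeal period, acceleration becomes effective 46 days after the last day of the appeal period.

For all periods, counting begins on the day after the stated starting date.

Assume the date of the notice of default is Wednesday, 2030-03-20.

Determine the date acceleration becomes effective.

2030-09-11

The last day of the grace period: 2030-03-20 + 69 days = 2030-05-28.
Adding 60 calendar days to 2030-05-28 gives 2030-07-27, which is the last day of the appeal period.
The date acceleration becomes effective: 2030-07-27 + 46 days = 2030-09-11.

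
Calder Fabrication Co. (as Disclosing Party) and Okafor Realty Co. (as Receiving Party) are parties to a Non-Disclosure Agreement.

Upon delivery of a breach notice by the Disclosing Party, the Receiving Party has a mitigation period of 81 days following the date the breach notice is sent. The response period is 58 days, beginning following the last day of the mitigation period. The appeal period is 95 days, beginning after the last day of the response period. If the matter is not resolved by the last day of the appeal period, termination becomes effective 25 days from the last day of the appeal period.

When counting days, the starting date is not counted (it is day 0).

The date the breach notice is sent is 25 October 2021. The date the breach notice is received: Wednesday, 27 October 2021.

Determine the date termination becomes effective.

11 July 2022

The last day of the mitigation period: 25 October 2021 + 81 days = 14 January 2022.
The last day of the response period: 58 calendar days after 14 January 2022 is 13 March 2022.
The last day of the appeal period: 13 March 2022 + 95 days = 16 June 2022.
The date termination becomes effective: 25 calendar days after 16 June 2022 is 11 July 2022.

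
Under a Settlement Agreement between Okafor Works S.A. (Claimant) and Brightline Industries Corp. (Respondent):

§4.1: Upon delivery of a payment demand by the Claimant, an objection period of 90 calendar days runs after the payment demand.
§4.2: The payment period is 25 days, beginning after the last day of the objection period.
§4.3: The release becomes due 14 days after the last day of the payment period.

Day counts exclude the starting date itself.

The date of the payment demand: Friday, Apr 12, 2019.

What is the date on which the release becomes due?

Adding 90 calendar days to Apr 12, 2019 gives Jul 11, 2019, which is the last day of the objection period.
The last day of the payment period: 25 calendar days after Jul 11, 2019 is Aug 5, 2019.
The date on which the release becomes due: Aug 5, 2019 + 14 days = Aug 19, 2019.

Aug 19, 2019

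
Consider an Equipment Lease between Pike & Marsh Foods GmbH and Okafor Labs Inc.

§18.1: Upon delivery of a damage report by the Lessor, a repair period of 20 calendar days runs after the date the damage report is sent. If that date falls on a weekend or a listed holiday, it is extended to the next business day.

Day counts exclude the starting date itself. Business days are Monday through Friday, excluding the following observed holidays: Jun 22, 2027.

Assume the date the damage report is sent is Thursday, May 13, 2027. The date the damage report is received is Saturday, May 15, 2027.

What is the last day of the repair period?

Jun 2, 2027

Adding 20 calendar days to May 13, 2027 gives Jun 2, 2027, which is the last day of the repair period. Jun 2, 2027 is a Wednesday and is not a listed holiday, so no roll-forward applies.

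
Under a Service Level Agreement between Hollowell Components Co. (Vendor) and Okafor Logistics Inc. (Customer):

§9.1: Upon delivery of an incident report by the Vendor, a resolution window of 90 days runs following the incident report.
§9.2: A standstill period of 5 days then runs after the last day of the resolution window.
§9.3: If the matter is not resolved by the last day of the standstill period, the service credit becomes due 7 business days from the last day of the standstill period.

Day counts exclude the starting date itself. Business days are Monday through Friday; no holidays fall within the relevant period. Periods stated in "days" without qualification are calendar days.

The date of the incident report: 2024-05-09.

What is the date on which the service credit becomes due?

2024-08-21

The last day of the resolution window: 90 calendar days after 2024-05-09 is 2024-08-07.
The last day of the standstill period: 2024-08-07 + 5 days = 2024-08-12.
From Monday, 2024-08-12, 7 business days (Aug 13, Aug 14, Aug 15, Aug 16, Aug 19, Aug 20, Aug 21, skipping weekends) brings us to Wednesday, 2024-08-21, which is the date on which the service credit becomes due.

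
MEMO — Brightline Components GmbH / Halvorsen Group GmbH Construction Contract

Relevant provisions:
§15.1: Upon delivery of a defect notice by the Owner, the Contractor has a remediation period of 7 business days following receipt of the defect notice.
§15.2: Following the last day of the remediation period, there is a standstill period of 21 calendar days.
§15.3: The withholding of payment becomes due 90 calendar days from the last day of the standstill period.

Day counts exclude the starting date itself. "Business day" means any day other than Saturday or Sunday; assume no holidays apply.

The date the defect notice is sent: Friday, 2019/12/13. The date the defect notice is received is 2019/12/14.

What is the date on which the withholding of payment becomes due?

2020/04/13

From Saturday, 2019/12/14, 7 business days (Dec 16, Dec 17, Dec 18, Dec 19, Dec 20, Dec 23, Dec 24, skipping weekends) brings us to Tuesday, 2019/12/24, which is the last day of the remediation period.
The last day of the standstill period: 2019/12/24 + 21 days = 2020/01/14.
The date on which the withholding of payment becomes due: 2020/01/14 + 90 days = 2020/04/13.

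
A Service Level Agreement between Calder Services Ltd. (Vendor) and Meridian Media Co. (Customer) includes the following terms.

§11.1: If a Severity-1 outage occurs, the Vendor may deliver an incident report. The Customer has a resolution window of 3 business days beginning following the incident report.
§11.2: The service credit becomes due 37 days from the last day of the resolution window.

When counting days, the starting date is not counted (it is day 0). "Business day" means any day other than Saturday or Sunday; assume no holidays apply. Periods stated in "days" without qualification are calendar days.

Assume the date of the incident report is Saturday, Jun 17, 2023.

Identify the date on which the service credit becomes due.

Jul 28, 2023

The last day of the resolution window: counting 3 business days from Saturday, Jun 17, 2023 (Jun 19, Jun 20, Jun 21, skipping weekends) reaches Wednesday, Jun 21, 2023.
Adding 37 calendar days to Jun 21, 2023 gives Jul 28, 2023, which is the date on which the service credit becomes due.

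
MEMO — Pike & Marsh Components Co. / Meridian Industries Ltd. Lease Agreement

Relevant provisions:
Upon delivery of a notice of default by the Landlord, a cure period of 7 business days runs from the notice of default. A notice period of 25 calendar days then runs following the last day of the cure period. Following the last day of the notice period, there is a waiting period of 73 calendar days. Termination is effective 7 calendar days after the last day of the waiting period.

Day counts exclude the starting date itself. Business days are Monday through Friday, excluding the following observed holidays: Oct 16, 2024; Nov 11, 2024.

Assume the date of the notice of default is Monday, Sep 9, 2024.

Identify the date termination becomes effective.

The last day of the cure period: counting 7 business days from Monday, Sep 9, 2024 (Sep 10, Sep 11, Sep 12, Sep 13, Sep 16, Sep 17, Sep 18, skipping weekends) reaches Wednesday, Sep 18, 2024.
Adding 25 calendar days to Sep 18, 2024 gives Oct 13, 2024, which is the last day of the notice period.
The last day of the waiting period: Oct 13, 2024 + 73 days = Dec 25, 2024.
Adding 7 calendar days to Dec 25, 2024 gives Jan 1, 2025, which is the date termination becomes effective.

Jan 1, 2025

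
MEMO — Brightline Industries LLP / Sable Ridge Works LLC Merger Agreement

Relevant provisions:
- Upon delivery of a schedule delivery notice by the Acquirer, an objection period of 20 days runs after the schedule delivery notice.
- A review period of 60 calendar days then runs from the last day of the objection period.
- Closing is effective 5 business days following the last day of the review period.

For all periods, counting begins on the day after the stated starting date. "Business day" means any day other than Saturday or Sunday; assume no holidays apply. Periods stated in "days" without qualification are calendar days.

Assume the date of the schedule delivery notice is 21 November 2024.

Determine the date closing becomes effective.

The last day of the objection period: 20 calendar days after 21 November 2024 is 11 December 2024.
The last day of the review period: 11 December 2024 + 60 days = 9 February 2025.
The date closing becomes effective: 5 business days after Sunday, 9 February 2025, skipping weekends — Feb 10, Feb 11, Feb 12, Feb 13, Feb 14 — lands on Friday, 14 February 2025.

14 February 2025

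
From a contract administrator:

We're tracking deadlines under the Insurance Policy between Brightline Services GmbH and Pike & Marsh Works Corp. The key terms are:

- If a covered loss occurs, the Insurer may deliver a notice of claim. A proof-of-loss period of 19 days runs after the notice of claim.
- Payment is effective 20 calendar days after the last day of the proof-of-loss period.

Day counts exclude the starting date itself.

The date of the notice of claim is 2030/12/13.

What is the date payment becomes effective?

Adding 19 calendar days to 2030/12/13 gives 2031/01/01, which is the last day of the proof-of-loss period.
The date payment becomes effective: 20 calendar days after 2031/01/01 is 2031/01/21.

2031/01/21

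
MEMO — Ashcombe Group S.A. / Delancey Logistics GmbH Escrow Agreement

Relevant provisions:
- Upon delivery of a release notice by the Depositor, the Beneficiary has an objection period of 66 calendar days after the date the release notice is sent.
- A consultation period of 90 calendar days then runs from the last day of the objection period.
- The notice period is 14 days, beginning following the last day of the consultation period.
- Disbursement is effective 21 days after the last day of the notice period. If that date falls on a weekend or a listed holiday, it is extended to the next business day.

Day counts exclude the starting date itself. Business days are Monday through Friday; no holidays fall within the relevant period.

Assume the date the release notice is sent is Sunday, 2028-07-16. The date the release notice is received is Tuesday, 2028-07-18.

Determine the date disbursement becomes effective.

2029-01-23

The last day of the objection period: 66 calendar days after 2028-07-16 is 2028-09-20.
The last day of the consultation period: 90 calendar days after 2028-09-20 is 2028-12-19.
Adding 14 calendar days to 2028-12-19 gives 2029-01-02, which is the last day of the notice period.
Adding 21 calendar days to 2029-01-02 gives 2029-01-23, which is the date disbursement becomes effective. 2029-01-23 is a Tuesday, so no roll-forward applies.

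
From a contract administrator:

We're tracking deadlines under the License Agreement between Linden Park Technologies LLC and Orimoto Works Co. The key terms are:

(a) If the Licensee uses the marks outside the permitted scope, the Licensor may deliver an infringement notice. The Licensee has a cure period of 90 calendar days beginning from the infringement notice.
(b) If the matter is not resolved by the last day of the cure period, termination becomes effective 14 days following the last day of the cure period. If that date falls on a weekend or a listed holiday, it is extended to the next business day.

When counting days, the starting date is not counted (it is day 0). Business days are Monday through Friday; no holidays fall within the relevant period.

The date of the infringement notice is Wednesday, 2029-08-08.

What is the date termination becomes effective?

2029-11-20

The last day of the cure period: 90 calendar days after 2029-08-08 is 2029-11-06.
Adding 14 calendar days to 2029-11-06 gives 2029-11-20, which is the date termination becomes effective. 2029-11-20 is a Tuesday, so no roll-forward applies.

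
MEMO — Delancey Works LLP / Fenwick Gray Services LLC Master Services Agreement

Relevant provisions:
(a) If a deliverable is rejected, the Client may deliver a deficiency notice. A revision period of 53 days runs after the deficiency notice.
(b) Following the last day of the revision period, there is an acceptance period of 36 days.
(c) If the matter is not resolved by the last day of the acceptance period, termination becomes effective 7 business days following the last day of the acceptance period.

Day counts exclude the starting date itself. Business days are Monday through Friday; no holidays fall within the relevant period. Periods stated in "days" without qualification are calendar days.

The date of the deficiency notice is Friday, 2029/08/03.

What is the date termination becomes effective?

The last day of the revision period: 2029/08/03 + 53 days = 2029/09/25.
The last day of the acceptance period: 2029/09/25 + 36 days = 2029/10/31.
From Wednesday, 2029/10/31, 7 business days (Nov 1, Nov 2, Nov 5, Nov 6, Nov 7, Nov 8, Nov 9, skipping weekends) brings us to Friday, 2029/11/09, which is the date termination becomes effective.

2029/11/09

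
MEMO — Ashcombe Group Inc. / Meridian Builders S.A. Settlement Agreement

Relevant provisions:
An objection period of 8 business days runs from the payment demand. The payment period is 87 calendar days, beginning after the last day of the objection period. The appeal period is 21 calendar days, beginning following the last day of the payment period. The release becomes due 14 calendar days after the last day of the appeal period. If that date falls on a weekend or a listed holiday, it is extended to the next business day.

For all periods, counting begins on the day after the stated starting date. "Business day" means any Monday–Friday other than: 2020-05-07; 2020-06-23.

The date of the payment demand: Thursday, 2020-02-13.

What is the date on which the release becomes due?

2020-06-26

The last day of the objection period: counting 8 business days from Thursday, 2020-02-13 (Feb 14, Feb 17, Feb 18, Feb 19, Feb 20, Feb 21, Feb 24, Feb 25, skipping weekends) reaches Tuesday, 2020-02-25.
Adding 87 calendar days to 2020-02-25 gives 2020-05-22, which is the last day of the payment period.
The last day of the appeal period: 21 calendar days after 2020-05-22 is 2020-06-12.
Adding 14 calendar days to 2020-06-12 gives 2020-06-26, which is the date on which the release becomes due. 2020-06-26 is a Friday and is not a listed holiday, so no roll-forward applies.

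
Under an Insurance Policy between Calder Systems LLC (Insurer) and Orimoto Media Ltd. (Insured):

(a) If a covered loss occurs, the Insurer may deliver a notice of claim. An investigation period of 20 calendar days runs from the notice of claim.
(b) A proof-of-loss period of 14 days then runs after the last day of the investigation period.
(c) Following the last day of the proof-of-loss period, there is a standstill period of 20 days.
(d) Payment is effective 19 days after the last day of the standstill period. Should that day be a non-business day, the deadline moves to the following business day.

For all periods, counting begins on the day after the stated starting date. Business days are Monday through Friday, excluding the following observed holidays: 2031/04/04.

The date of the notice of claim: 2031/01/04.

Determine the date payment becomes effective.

2031/03/18

The last day of the investigation period: 20 calendar days after 2031/01/04 is 2031/01/24.
The last day of the proof-of-loss period: 14 calendar days after 2031/01/24 is 2031/02/07.
The last day of the standstill period: 20 calendar days after 2031/02/07 is 2031/02/27.
Adding 19 calendar days to 2031/02/27 gives 2031/03/18, which is the date payment becomes effective. 2031/03/18 is a Tuesday and is not a listed holiday, so no roll-forward applies.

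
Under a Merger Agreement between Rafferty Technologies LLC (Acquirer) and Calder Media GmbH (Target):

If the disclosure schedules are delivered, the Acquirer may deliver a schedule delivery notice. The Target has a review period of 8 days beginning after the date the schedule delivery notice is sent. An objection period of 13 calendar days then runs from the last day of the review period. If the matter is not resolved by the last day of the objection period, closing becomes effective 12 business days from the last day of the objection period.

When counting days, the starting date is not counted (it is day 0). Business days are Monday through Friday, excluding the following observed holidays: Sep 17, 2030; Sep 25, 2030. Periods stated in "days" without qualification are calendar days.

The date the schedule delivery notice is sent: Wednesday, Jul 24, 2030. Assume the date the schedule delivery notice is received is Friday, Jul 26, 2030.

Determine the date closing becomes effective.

Aug 30, 2030

The last day of the review period: 8 calendar days after Jul 24, 2030 is Aug 1, 2030.
The last day of the objection period: Aug 1, 2030 + 13 days = Aug 14, 2030.
From Wednesday, Aug 14, 2030, 12 business days (Aug 15, Aug 16, Aug 19, Aug 20, …, Aug 28, Aug 29, Aug 30, skipping weekends) brings us to Friday, Aug 30, 2030, which is the date closing becomes effective.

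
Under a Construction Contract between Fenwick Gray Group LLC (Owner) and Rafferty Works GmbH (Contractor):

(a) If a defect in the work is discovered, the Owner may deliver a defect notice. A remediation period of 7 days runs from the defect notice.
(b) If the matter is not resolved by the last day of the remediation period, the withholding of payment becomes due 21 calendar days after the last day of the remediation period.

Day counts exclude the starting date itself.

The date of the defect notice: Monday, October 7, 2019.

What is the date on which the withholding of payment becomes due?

November 4, 2019

The last day of the remediation period: October 7, 2019 + 7 days = October 14, 2019.
The date on which the withholding of payment becomes due: 21 calendar days after October 14, 2019 is November 4, 2019.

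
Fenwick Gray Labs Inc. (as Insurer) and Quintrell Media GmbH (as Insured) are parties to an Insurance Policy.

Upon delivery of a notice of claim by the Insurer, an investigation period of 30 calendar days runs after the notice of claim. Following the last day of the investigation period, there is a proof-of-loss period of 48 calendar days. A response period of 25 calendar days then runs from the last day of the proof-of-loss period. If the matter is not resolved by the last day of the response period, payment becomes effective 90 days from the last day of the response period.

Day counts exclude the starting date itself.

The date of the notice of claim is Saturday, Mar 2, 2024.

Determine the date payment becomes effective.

Sep 11, 2024

The last day of the investigation period: Mar 2, 2024 + 30 days = Apr 1, 2024.
The last day of the proof-of-loss period: Apr 1, 2024 + 48 days = May 19, 2024.
The last day of the response period: 25 calendar days after May 19, 2024 is Jun 13, 2024.
Adding 90 calendar days to Jun 13, 2024 gives Sep 11, 2024, which is the date payment becomes effective.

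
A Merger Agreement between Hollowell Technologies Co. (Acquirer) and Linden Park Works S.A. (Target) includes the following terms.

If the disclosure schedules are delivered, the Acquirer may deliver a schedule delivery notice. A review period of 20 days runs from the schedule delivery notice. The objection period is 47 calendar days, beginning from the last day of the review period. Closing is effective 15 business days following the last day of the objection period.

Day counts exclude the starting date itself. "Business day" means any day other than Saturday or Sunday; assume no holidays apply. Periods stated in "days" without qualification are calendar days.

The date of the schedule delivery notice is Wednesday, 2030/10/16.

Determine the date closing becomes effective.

The last day of the review period: 2030/10/16 + 20 days = 2030/11/05.
The last day of the objection period: 47 calendar days after 2030/11/05 is 2030/12/22.
The date closing becomes effective: counting 15 business days from Sunday, 2030/12/22 (Dec 23, Dec 24, Dec 25, Dec 26, …, Jan 8, Jan 9, Jan 10, skipping weekends) reaches Friday, 2031/01/10.

2031/01/10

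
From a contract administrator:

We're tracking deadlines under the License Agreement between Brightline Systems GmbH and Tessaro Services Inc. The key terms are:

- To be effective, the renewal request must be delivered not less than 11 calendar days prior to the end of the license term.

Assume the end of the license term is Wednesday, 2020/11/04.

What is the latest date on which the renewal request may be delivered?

2020/10/24

2020/11/04 minus 11 days is 2020/10/24.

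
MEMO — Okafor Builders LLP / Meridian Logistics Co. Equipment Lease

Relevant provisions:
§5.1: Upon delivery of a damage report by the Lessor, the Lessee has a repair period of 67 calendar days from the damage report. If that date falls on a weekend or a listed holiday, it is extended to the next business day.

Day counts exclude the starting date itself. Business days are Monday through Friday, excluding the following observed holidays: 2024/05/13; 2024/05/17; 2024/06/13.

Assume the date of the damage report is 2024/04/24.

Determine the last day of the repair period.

Adding 67 calendar days to 2024/04/24 gives 2024/06/30, which is the last day of the repair period. That falls on a Sunday, so it rolls to the next business day, Monday, 2024/07/01.

2024/07/01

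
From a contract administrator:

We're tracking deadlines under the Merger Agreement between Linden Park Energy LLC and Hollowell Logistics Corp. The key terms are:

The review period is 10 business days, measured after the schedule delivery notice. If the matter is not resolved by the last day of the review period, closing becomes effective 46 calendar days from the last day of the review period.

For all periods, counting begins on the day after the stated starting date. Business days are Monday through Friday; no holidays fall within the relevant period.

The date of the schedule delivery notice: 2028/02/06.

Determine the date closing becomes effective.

2028/04/04

The last day of the review period: counting 10 business days from Sunday, 2028/02/06 (Feb 7, Feb 8, Feb 9, Feb 10, Feb 11, Feb 14, Feb 15, Feb 16, Feb 17, Feb 18, skipping weekends) reaches Friday, 2028/02/18.
The date closing becomes effective: 46 calendar days after 2028/02/18 is 2028/04/04.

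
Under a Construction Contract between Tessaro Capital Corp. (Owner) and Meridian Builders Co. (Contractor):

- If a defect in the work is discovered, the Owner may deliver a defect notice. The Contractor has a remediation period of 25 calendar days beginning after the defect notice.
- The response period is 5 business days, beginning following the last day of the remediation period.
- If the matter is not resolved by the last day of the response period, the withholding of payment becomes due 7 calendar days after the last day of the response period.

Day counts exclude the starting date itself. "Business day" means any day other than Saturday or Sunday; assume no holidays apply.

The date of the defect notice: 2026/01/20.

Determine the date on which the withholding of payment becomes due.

The last day of the remediation period: 2026/01/20 + 25 days = 2026/02/14.
From Saturday, 2026/02/14, 5 business days (Feb 16, Feb 17, Feb 18, Feb 19, Feb 20, skipping weekends) brings us to Friday, 2026/02/20, which is the last day of the response period.
The date on which the withholding of payment becomes due: 2026/02/20 + 7 days = 2026/02/27.

2026/02/27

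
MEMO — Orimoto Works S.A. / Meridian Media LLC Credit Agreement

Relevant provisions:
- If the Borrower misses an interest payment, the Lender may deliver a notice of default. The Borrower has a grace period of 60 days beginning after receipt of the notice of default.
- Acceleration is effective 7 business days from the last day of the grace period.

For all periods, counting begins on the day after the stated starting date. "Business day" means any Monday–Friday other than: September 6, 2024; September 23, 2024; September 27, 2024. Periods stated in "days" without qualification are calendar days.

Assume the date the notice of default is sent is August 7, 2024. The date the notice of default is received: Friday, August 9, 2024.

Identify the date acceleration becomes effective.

The last day of the grace period: 60 calendar days after August 9, 2024 is October 8, 2024.
The date acceleration becomes effective: counting 7 business days from Tuesday, October 8, 2024 (Oct 9, Oct 10, Oct 11, Oct 14, Oct 15, Oct 16, Oct 17, skipping weekends) reaches Thursday, October 17, 2024.

October 17, 2024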